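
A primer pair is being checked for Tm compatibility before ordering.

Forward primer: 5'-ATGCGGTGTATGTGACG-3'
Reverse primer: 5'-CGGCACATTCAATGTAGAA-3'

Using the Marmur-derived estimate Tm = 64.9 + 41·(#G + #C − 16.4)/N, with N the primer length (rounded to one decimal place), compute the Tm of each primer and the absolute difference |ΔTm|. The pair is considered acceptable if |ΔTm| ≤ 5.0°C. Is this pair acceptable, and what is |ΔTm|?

Forward: G+C = 9, N = 17 → Tm = 64.9 + 41·(9 − 16.4)/17 = 47.1°C.
Reverse: G+C = 8, N = 19 → Tm = 64.9 + 41·(8 − 16.4)/19 = 46.8°C.
|ΔTm| = |47.1 − 46.8| = 0.3°C, ≤ 5.0°C.

|ΔTm| = 0.3°C; the pair is acceptable.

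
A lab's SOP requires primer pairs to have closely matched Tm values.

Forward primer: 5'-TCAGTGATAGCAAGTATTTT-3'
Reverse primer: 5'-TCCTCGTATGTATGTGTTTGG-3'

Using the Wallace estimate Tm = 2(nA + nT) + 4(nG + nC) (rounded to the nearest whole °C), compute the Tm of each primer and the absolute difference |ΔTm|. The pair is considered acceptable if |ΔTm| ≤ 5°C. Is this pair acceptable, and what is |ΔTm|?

Forward: A=6 T=8 G=4 C=2 → Tm = 2·14 + 4·6 = 52°C.
Reverse: A=2 T=10 G=6 C=3 → Tm = 2·12 + 4·9 = 60°C.
|ΔTm| = |52 − 60| = 8°C, > 5°C.

|ΔTm| = 8°C; the pair is not acceptable.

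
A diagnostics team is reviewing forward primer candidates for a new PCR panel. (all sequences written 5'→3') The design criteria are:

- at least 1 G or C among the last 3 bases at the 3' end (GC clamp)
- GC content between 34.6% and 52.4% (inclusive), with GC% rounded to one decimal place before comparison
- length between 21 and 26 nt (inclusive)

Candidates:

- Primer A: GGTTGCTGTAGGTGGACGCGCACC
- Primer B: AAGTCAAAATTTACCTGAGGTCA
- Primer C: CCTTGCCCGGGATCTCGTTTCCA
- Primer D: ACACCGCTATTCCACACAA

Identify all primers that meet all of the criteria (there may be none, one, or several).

Primer A (24 nt, A=3 T=5 G=10 C=6): 3' end ACC has 2 G/C ✓; GC 16/24 = 66.7%, outside 34.6–52.4% ✗; length 24 ✓ — fails.
Primer B (23 nt, A=9 T=6 G=4 C=4): 3' end TCA has 1 G/C ✓; GC 8/23 = 34.8% ✓; length 23 ✓ — passes.
Primer C (23 nt, A=2 T=7 G=5 C=9): 3' end CCA has 2 G/C ✓; GC 14/23 = 60.9%, outside 34.6–52.4% ✗; length 23 ✓ — fails.
Primer D (19 nt, A=7 T=3 G=1 C=8): 3' end CAA has 1 G/C ✓; GC 9/19 = 47.4% ✓; length 19, outside 21–26 ✗ — fails.

Primer B only.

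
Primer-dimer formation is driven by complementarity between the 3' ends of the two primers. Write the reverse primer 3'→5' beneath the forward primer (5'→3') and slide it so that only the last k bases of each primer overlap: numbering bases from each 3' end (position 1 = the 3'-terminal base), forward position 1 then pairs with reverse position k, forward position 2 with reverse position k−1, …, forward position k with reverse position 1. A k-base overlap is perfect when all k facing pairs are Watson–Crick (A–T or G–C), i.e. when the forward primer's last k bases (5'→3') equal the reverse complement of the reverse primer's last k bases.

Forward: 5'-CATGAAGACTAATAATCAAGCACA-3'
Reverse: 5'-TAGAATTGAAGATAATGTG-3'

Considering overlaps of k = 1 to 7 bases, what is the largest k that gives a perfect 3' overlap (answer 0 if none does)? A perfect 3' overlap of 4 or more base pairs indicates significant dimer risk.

Last 7 bases (5'→3') — forward …AAGCACA, reverse …TAATGTG.
Reverse complement of the reverse primer's last 7 bases: CACATTA; its first k bases are the reverse complement of the reverse primer's last k bases, so a perfect k-base overlap needs the forward primer's last k bases to equal them.
Comparing (forward last k vs required): k=1: A vs C ✗; k=2: CA vs CA ✓; k=3: ACA vs CAC ✗; k=4: CACA vs CACA ✓; k=5: GCACA vs CACAT ✗; k=6: AGCACA vs CACATT ✗; k=7: AAGCACA vs CACATTA ✗.
Perfect overlaps at k = 2, 4; the largest is 4.

Longest perfect overlap: 4 complementary base pairs; significant dimer risk (threshold 4).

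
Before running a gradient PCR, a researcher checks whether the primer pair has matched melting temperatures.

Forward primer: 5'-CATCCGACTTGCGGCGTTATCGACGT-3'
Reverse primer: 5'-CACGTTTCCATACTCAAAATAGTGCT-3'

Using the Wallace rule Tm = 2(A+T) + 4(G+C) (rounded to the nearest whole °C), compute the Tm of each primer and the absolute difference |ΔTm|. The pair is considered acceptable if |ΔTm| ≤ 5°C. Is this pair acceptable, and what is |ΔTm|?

Forward: A=4 T=7 G=7 C=8 → Tm = 2·11 + 4·15 = 82°C.
Reverse: A=8 T=8 G=3 C=7 → Tm = 2·16 + 4·10 = 72°C.
|ΔTm| = |82 − 72| = 10°C, > 5°C.

|ΔTm| = 10°C; the pair is not acceptable.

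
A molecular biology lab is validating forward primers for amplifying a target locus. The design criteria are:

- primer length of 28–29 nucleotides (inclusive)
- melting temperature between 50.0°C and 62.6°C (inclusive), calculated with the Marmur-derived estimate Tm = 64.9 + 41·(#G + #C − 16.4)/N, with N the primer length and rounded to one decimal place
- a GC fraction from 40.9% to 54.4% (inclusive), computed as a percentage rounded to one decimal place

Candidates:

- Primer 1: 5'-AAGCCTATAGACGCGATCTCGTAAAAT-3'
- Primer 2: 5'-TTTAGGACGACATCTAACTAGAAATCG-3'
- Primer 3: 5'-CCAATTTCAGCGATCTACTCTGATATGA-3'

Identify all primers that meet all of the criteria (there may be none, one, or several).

Primer 1 (27 nt, A=10 T=6 G=5 C=6): length 27, outside 28–29 ✗; Tm = 64.9 + 41·(11 − 16.4)/27 = 56.7°C ✓; GC 11/27 = 40.7%, outside 40.9–54.4% ✗ — fails.
Primer 2 (27 nt, A=10 T=7 G=5 C=5): length 27, outside 28–29 ✗; Tm = 64.9 + 41·(10 − 16.4)/27 = 55.2°C ✓; GC 10/27 = 37.0%, outside 40.9–54.4% ✗ — fails.
Primer 3 (28 nt, A=8 T=9 G=4 C=7): length 28 ✓; Tm = 64.9 + 41·(11 − 16.4)/28 = 57.0°C ✓; GC 11/28 = 39.3%, outside 40.9–54.4% ✗ — fails.

None of the candidates satisfy all criteria.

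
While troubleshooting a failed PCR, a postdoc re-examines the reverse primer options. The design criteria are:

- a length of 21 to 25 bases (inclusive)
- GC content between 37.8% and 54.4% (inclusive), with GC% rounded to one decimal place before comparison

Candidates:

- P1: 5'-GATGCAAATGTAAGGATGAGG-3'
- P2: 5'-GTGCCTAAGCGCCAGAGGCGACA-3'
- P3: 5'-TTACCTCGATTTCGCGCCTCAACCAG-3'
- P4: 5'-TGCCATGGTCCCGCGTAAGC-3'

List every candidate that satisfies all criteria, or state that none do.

P1 only.

P1 (21 nt, A=8 T=4 G=8 C=1): length 21 ✓; GC 9/21 = 42.9% ✓ — passes.
P2 (23 nt, A=6 T=2 G=8 C=7): length 23 ✓; GC 15/23 = 65.2%, outside 37.8–54.4% ✗ — fails.
P3 (26 nt, A=5 T=7 G=4 C=10): length 26, outside 21–25 ✗; GC 14/26 = 53.8% ✓ — fails.
P4 (20 nt, A=3 T=4 G=6 C=7): length 20, outside 21–25 ✗; GC 13/20 = 65.0%, outside 37.8–54.4% ✗ — fails.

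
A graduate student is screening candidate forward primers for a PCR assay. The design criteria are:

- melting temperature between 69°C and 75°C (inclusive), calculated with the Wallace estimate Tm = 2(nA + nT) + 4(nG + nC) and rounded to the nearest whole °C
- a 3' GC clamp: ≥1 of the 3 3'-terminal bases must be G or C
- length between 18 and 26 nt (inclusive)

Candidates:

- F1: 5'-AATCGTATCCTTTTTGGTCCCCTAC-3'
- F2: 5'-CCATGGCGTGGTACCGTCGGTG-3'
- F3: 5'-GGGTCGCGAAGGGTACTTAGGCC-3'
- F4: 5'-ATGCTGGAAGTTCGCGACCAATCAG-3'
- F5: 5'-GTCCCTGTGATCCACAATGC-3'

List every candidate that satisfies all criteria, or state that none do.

F1 and F2.

F1 (25 nt, A=4 T=10 G=3 C=8): Tm = 2·14 + 4·11 = 72°C ✓; 3' end TAC has 1 G/C ✓; length 25 ✓ — passes.
F2 (22 nt, A=2 T=5 G=9 C=6): Tm = 2·7 + 4·15 = 74°C ✓; 3' end GTG has 2 G/C ✓; length 22 ✓ — passes.
F3 (23 nt, A=4 T=4 G=10 C=5): Tm = 2·8 + 4·15 = 76°C, outside 69–75°C ✗; 3' end GCC has 3 G/C ✓; length 23 ✓ — fails.
F4 (25 nt, A=7 T=5 G=7 C=6): Tm = 2·12 + 4·13 = 76°C, outside 69–75°C ✗; 3' end CAG has 2 G/C ✓; length 25 ✓ — fails.
F5 (20 nt, A=4 T=5 G=4 C=7): Tm = 2·9 + 4·11 = 62°C, outside 69–75°C ✗; 3' end TGC has 2 G/C ✓; length 20 ✓ — fails.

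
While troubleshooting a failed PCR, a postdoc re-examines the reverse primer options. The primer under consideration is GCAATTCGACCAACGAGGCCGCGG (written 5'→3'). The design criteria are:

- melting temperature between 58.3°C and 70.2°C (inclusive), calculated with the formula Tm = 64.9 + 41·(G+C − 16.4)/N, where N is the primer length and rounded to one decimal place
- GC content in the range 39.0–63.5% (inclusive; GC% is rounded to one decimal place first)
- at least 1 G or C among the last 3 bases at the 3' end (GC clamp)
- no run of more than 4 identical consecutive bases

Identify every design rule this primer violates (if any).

Base counts: A=6, T=2, G=8, C=8 (length 24).
Tm: Tm = 64.9 + 41·(16 − 16.4)/24 = 64.2°C ✓
GC content: GC 16/24 = 66.7%, outside 39.0–63.5% ✗
GC clamp: 3' end CGG has 3 G/C ✓
homopolymer run: longest run = 2 ✓

Fails: GC content.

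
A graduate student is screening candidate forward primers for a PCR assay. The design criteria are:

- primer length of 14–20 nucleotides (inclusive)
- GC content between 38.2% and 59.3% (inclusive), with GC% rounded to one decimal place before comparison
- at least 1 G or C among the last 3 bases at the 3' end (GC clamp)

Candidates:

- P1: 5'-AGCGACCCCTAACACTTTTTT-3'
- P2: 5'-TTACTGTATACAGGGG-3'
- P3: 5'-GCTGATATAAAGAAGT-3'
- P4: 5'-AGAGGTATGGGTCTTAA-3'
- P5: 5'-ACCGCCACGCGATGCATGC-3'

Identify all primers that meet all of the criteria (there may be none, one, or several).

P2 only.

P1 (21 nt, A=5 T=7 G=2 C=7): length 21, outside 14–20 ✗; GC 9/21 = 42.9% ✓; 3' end TTT has 0 G/C, need ≥1 ✗ — fails.
P2 (16 nt, A=4 T=5 G=5 C=2): length 16 ✓; GC 7/16 = 43.8% ✓; 3' end GGG has 3 G/C ✓ — passes.
P3 (16 nt, A=7 T=4 G=4 C=1): length 16 ✓; GC 5/16 = 31.3%, outside 38.2–59.3% ✗; 3' end AGT has 1 G/C ✓ — fails.
P4 (17 nt, A=5 T=5 G=6 C=1): length 17 ✓; GC 7/17 = 41.2% ✓; 3' end TAA has 0 G/C, need ≥1 ✗ — fails.
P5 (19 nt, A=4 T=2 G=5 C=8): length 19 ✓; GC 13/19 = 68.4%, outside 38.2–59.3% ✗; 3' end TGC has 2 G/C ✓ — fails.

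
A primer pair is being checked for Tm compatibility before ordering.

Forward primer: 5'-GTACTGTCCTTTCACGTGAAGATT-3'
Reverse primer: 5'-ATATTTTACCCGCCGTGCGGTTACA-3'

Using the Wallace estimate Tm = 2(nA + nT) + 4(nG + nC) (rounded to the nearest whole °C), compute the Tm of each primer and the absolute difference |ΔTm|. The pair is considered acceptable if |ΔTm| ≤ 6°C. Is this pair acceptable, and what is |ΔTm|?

|ΔTm| = 6°C; the pair is acceptable.

Forward: A=5 T=9 G=5 C=5 → Tm = 2·14 + 4·10 = 68°C.
Reverse: A=5 T=8 G=5 C=7 → Tm = 2·13 + 4·12 = 74°C.
|ΔTm| = |68 − 74| = 6°C, ≤ 6°C.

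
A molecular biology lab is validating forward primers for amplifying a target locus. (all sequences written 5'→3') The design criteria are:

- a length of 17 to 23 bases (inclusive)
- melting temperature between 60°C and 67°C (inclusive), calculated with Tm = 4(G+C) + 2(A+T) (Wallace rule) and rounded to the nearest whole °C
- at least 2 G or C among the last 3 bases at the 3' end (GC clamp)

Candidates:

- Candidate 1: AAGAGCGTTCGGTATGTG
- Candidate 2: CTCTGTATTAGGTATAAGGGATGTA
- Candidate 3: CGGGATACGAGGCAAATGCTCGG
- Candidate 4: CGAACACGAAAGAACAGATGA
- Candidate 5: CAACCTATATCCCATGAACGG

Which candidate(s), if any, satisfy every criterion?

Candidate 5 only.

Candidate 1 (18 nt, A=4 T=5 G=7 C=2): length 18 ✓; Tm = 2·9 + 4·9 = 54°C, outside 60–67°C ✗; 3' end GTG has 2 G/C ✓ — fails.
Candidate 2 (25 nt, A=7 T=9 G=7 C=2): length 25, outside 17–23 ✗; Tm = 2·16 + 4·9 = 68°C, outside 60–67°C ✗; 3' end GTA has 1 G/C, need ≥2 ✗ — fails.
Candidate 3 (23 nt, A=6 T=3 G=9 C=5): length 23 ✓; Tm = 2·9 + 4·14 = 74°C, outside 60–67°C ✗; 3' end CGG has 3 G/C ✓ — fails.
Candidate 4 (21 nt, A=11 T=1 G=5 C=4): length 21 ✓; Tm = 2·12 + 4·9 = 60°C ✓; 3' end TGA has 1 G/C, need ≥2 ✗ — fails.
Candidate 5 (21 nt, A=7 T=4 G=3 C=7): length 21 ✓; Tm = 2·11 + 4·10 = 62°C ✓; 3' end CGG has 3 G/C ✓ — passes.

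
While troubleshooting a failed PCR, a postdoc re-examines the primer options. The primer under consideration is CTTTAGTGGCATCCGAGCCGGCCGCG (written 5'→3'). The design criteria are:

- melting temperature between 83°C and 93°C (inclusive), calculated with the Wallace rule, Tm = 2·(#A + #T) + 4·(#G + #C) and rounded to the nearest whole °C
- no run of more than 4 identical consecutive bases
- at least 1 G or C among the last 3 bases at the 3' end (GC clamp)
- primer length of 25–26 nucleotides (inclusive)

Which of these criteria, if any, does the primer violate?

Base counts: A=3, T=5, G=9, C=9 (length 26).
Tm: Tm = 2·8 + 4·18 = 88°C ✓
homopolymer run: longest run = 3 ✓
GC clamp: 3' end GCG has 3 G/C ✓
length: length 26 ✓

Meets all criteria.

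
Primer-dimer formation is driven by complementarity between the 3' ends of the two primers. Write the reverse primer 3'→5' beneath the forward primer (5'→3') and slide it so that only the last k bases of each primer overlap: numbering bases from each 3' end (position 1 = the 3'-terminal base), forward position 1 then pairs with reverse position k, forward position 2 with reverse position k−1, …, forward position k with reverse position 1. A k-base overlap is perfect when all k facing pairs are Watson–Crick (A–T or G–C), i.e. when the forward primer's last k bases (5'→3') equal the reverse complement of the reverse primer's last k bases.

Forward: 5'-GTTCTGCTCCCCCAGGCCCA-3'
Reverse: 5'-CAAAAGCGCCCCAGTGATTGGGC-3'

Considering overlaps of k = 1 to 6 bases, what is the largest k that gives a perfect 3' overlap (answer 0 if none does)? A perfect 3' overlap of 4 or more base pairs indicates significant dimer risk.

Longest perfect overlap: 5 complementary base pairs; significant dimer risk (threshold 4).

Last 6 bases (5'→3') — forward …GGCCCA, reverse …TTGGGC.
Reverse complement of the reverse primer's last 6 bases: GCCCAA; its first k bases are the reverse complement of the reverse primer's last k bases, so a perfect k-base overlap needs the forward primer's last k bases to equal them.
Comparing (forward last k vs required): k=1: A vs G ✗; k=2: CA vs GC ✗; k=3: CCA vs GCC ✗; k=4: CCCA vs GCCC ✗; k=5: GCCCA vs GCCCA ✓; k=6: GGCCCA vs GCCCAA ✗.
Only k = 5 is perfect, so the longest perfect 3' overlap is 5.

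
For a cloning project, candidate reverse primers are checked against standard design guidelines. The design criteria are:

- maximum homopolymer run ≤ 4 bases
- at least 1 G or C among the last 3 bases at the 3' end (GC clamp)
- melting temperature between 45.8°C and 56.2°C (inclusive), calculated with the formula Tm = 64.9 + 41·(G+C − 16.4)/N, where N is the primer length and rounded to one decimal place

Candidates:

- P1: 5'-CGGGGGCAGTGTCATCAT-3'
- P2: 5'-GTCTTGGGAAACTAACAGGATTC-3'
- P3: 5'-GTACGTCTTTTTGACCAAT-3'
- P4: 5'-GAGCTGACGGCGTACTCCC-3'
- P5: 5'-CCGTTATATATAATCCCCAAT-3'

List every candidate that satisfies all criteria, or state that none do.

P2 only.

P1 (18 nt, A=3 T=4 G=7 C=4): longest run = 5, exceeds 4 ✗; 3' end CAT has 1 G/C ✓; Tm = 64.9 + 41·(11 − 16.4)/18 = 52.6°C ✓ — fails.
P2 (23 nt, A=7 T=6 G=6 C=4): longest run = 3 ✓; 3' end TTC has 1 G/C ✓; Tm = 64.9 + 41·(10 − 16.4)/23 = 53.5°C ✓ — passes.
P3 (19 nt, A=4 T=8 G=3 C=4): longest run = 5, exceeds 4 ✗; 3' end AAT has 0 G/C, need ≥1 ✗; Tm = 64.9 + 41·(7 − 16.4)/19 = 44.6°C, outside 45.8–56.2°C ✗ — fails.
P4 (19 nt, A=3 T=3 G=6 C=7): longest run = 3 ✓; 3' end CCC has 3 G/C ✓; Tm = 64.9 + 41·(13 − 16.4)/19 = 57.6°C, outside 45.8–56.2°C ✗ — fails.
P5 (21 nt, A=7 T=7 G=1 C=6): longest run = 4 ✓; 3' end AAT has 0 G/C, need ≥1 ✗; Tm = 64.9 + 41·(7 − 16.4)/21 = 46.5°C ✓ — fails.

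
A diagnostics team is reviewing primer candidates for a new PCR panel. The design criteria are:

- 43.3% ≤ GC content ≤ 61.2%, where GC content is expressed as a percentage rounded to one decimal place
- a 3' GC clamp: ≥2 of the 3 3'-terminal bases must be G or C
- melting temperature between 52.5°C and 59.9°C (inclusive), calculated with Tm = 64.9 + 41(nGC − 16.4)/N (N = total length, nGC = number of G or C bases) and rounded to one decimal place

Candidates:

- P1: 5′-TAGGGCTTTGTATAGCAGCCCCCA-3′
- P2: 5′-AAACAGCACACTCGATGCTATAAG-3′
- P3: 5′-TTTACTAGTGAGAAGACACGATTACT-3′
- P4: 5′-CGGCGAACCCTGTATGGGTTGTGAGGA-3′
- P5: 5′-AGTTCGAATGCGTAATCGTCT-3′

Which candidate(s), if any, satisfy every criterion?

P1 only.

P1 (24 nt, A=5 T=6 G=6 C=7): GC 13/24 = 54.2% ✓; 3' end CCA has 2 G/C ✓; Tm = 64.9 + 41·(13 − 16.4)/24 = 59.1°C ✓ — passes.
P2 (24 nt, A=10 T=4 G=4 C=6): GC 10/24 = 41.7%, outside 43.3–61.2% ✗; 3' end AAG has 1 G/C, need ≥2 ✗; Tm = 64.9 + 41·(10 − 16.4)/24 = 54.0°C ✓ — fails.
P3 (26 nt, A=9 T=8 G=5 C=4): GC 9/26 = 34.6%, outside 43.3–61.2% ✗; 3' end ACT has 1 G/C, need ≥2 ✗; Tm = 64.9 + 41·(9 − 16.4)/26 = 53.2°C ✓ — fails.
P4 (27 nt, A=5 T=6 G=11 C=5): GC 16/27 = 59.3% ✓; 3' end GGA has 2 G/C ✓; Tm = 64.9 + 41·(16 − 16.4)/27 = 64.3°C, outside 52.5–59.9°C ✗ — fails.
P5 (21 nt, A=5 T=7 G=5 C=4): GC 9/21 = 42.9%, outside 43.3–61.2% ✗; 3' end TCT has 1 G/C, need ≥2 ✗; Tm = 64.9 + 41·(9 − 16.4)/21 = 50.5°C, outside 52.5–59.9°C ✗ — fails.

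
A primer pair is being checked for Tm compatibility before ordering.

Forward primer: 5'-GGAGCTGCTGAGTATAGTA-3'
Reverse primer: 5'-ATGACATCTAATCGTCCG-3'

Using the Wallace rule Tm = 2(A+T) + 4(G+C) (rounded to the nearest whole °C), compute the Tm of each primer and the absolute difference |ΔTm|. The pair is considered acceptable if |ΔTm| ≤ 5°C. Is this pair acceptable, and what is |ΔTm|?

Forward: A=5 T=5 G=7 C=2 → Tm = 2·10 + 4·9 = 56°C.
Reverse: A=5 T=5 G=3 C=5 → Tm = 2·10 + 4·8 = 52°C.
|ΔTm| = |56 − 52| = 4°C, ≤ 5°C.

|ΔTm| = 4°C; the pair is acceptable.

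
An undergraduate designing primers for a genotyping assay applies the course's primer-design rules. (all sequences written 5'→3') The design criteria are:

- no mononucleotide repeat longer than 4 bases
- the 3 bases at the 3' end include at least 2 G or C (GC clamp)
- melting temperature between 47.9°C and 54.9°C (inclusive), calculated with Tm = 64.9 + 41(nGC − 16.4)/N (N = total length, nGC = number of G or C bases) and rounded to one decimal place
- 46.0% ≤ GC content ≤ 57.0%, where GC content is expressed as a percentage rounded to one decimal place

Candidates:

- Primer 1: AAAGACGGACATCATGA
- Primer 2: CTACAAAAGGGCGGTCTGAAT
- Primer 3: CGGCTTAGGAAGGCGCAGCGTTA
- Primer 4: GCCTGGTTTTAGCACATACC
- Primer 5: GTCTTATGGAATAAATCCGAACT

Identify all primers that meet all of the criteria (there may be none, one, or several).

Primer 1 (17 nt, A=8 T=2 G=4 C=3): longest run = 3 ✓; 3' end TGA has 1 G/C, need ≥2 ✗; Tm = 64.9 + 41·(7 − 16.4)/17 = 42.2°C, outside 47.9–54.9°C ✗; GC 7/17 = 41.2%, outside 46.0–57.0% ✗ — fails.
Primer 2 (21 nt, A=7 T=4 G=6 C=4): longest run = 4 ✓; 3' end AAT has 0 G/C, need ≥2 ✗; Tm = 64.9 + 41·(10 − 16.4)/21 = 52.4°C ✓; GC 10/21 = 47.6% ✓ — fails.
Primer 3 (23 nt, A=5 T=4 G=9 C=5): longest run = 2 ✓; 3' end TTA has 0 G/C, need ≥2 ✗; Tm = 64.9 + 41·(14 − 16.4)/23 = 60.6°C, outside 47.9–54.9°C ✗; GC 14/23 = 60.9%, outside 46.0–57.0% ✗ — fails.
Primer 4 (20 nt, A=4 T=6 G=4 C=6): longest run = 4 ✓; 3' end ACC has 2 G/C ✓; Tm = 64.9 + 41·(10 − 16.4)/20 = 51.8°C ✓; GC 10/20 = 50.0% ✓ — passes.
Primer 5 (23 nt, A=8 T=7 G=4 C=4): longest run = 3 ✓; 3' end ACT has 1 G/C, need ≥2 ✗; Tm = 64.9 + 41·(8 − 16.4)/23 = 49.9°C ✓; GC 8/23 = 34.8%, outside 46.0–57.0% ✗ — fails.

Primer 4 only.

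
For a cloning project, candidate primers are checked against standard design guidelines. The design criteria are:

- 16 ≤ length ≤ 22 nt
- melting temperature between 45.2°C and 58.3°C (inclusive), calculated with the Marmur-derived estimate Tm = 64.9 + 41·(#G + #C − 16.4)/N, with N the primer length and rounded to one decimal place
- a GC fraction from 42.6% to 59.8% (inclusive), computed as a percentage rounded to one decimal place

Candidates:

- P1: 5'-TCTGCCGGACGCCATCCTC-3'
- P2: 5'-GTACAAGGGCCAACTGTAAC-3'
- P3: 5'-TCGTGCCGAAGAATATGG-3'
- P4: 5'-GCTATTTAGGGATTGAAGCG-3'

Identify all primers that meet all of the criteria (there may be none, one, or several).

P1 (19 nt, A=2 T=4 G=4 C=9): length 19 ✓; Tm = 64.9 + 41·(13 − 16.4)/19 = 57.6°C ✓; GC 13/19 = 68.4%, outside 42.6–59.8% ✗ — fails.
P2 (20 nt, A=7 T=3 G=5 C=5): length 20 ✓; Tm = 64.9 + 41·(10 − 16.4)/20 = 51.8°C ✓; GC 10/20 = 50.0% ✓ — passes.
P3 (18 nt, A=5 T=4 G=6 C=3): length 18 ✓; Tm = 64.9 + 41·(9 − 16.4)/18 = 48.0°C ✓; GC 9/18 = 50.0% ✓ — passes.
P4 (20 nt, A=5 T=6 G=7 C=2): length 20 ✓; Tm = 64.9 + 41·(9 − 16.4)/20 = 49.7°C ✓; GC 9/20 = 45.0% ✓ — passes.

P2, P3 and P4.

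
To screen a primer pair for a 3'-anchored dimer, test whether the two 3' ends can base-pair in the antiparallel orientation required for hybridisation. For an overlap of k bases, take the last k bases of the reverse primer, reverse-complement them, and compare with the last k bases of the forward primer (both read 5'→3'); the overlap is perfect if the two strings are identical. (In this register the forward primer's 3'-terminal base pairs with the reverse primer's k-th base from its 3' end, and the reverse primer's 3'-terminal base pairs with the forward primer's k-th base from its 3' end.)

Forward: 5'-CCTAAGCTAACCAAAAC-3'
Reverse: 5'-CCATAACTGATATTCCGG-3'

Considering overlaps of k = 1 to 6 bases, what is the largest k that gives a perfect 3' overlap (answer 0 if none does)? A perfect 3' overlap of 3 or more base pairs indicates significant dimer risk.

Longest perfect overlap: 1 complementary base pair; below the dimer-risk threshold (threshold 3).

Last 6 bases (5'→3') — forward …CAAAAC, reverse …TTCCGG.
Reverse complement of the reverse primer's last 6 bases: CCGGAA; its first k bases are the reverse complement of the reverse primer's last k bases, so a perfect k-base overlap needs the forward primer's last k bases to equal them.
Comparing (forward last k vs required): k=1: C vs C ✓; k=2: AC vs CC ✗; k=3: AAC vs CCG ✗; k=4: AAAC vs CCGG ✗; k=5: AAAAC vs CCGGA ✗; k=6: CAAAAC vs CCGGAA ✗.
Only k = 1 is perfect, so the longest perfect 3' overlap is 1.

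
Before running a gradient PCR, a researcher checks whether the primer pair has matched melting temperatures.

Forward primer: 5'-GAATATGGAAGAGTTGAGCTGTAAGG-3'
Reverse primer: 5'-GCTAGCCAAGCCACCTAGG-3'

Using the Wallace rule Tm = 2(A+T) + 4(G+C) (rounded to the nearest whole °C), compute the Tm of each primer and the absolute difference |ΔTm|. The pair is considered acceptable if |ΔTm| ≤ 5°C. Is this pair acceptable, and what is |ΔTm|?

|ΔTm| = 12°C; the pair is not acceptable.

Forward: A=9 T=6 G=10 C=1 → Tm = 2·15 + 4·11 = 74°C.
Reverse: A=5 T=2 G=5 C=7 → Tm = 2·7 + 4·12 = 62°C.
|ΔTm| = |74 − 62| = 12°C, > 5°C.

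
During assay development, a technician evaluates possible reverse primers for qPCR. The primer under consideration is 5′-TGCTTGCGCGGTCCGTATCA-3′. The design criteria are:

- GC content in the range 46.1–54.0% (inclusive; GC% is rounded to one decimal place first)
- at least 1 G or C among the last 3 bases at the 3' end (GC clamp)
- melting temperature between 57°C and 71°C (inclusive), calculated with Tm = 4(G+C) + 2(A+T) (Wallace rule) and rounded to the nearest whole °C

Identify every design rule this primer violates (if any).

Base counts: A=2, T=6, G=6, C=6 (length 20).
GC content: GC 12/20 = 60.0%, outside 46.1–54.0% ✗
GC clamp: 3' end TCA has 1 G/C ✓
Tm: Tm = 2·8 + 4·12 = 64°C ✓

Fails: GC content.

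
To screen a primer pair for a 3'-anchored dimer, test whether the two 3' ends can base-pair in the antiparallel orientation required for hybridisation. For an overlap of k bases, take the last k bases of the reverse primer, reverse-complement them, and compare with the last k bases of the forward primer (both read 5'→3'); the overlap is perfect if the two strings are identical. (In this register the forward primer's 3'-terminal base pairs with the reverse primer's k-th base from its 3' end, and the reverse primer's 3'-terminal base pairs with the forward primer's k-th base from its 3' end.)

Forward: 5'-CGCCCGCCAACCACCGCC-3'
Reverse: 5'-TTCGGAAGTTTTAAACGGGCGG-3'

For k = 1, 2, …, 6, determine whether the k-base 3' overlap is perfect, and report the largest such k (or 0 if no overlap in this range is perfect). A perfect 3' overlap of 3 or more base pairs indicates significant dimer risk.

Longest perfect overlap: 5 complementary base pairs; significant dimer risk (threshold 3).

Last 6 bases (5'→3') — forward …ACCGCC, reverse …GGGCGG.
Reverse complement of the reverse primer's last 6 bases: CCGCCC; its first k bases are the reverse complement of the reverse primer's last k bases, so a perfect k-base overlap needs the forward primer's last k bases to equal them.
Comparing (forward last k vs required): k=1: C vs C ✓; k=2: CC vs CC ✓; k=3: GCC vs CCG ✗; k=4: CGCC vs CCGC ✗; k=5: CCGCC vs CCGCC ✓; k=6: ACCGCC vs CCGCCC ✗.
Perfect overlaps at k = 1, 2, 5; the largest is 5.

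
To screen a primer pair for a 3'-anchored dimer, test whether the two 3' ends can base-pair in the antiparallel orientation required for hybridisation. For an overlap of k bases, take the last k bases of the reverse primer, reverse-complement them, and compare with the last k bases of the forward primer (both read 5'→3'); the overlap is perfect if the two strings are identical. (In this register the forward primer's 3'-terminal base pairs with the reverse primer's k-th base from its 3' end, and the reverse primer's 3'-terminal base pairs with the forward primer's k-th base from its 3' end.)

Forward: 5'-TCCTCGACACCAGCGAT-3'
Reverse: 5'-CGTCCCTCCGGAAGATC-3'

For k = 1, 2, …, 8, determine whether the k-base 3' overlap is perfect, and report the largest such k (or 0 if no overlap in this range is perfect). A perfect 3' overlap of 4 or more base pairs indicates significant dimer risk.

Last 8 bases (5'→3') — forward …CCAGCGAT, reverse …GGAAGATC.
Reverse complement of the reverse primer's last 8 bases: GATCTTCC; its first k bases are the reverse complement of the reverse primer's last k bases, so a perfect k-base overlap needs the forward primer's last k bases to equal them.
Comparing (forward last k vs required): k=1: T vs G ✗; k=2: AT vs GA ✗; k=3: GAT vs GAT ✓; k=4: CGAT vs GATC ✗; k=5: GCGAT vs GATCT ✗; k=6: AGCGAT vs GATCTT ✗; k=7: CAGCGAT vs GATCTTC ✗; k=8: CCAGCGAT vs GATCTTCC ✗.
Only k = 3 is perfect, so the longest perfect 3' overlap is 3.

Longest perfect overlap: 3 complementary base pairs; below the dimer-risk threshold (threshold 4).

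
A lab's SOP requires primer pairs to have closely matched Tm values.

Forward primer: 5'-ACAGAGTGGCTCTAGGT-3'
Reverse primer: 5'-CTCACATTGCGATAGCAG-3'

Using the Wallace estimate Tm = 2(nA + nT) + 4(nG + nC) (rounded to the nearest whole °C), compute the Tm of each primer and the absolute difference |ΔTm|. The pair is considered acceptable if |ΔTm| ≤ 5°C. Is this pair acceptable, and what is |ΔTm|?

Forward: A=4 T=4 G=6 C=3 → Tm = 2·8 + 4·9 = 52°C.
Reverse: A=5 T=4 G=4 C=5 → Tm = 2·9 + 4·9 = 54°C.
|ΔTm| = |52 − 54| = 2°C, ≤ 5°C.

|ΔTm| = 2°C; the pair is acceptable.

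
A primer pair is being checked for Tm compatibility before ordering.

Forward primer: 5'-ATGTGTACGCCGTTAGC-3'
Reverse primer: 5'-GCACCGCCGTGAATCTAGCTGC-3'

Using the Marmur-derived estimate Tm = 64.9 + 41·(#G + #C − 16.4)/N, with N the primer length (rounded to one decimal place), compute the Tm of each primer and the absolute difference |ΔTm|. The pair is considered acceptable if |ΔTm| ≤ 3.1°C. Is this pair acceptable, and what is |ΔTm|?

|ΔTm| = 13.3°C; the pair is not acceptable.

Forward: G+C = 9, N = 17 → Tm = 64.9 + 41·(9 − 16.4)/17 = 47.1°C.
Reverse: G+C = 14, N = 22 → Tm = 64.9 + 41·(14 − 16.4)/22 = 60.4°C.
|ΔTm| = |47.1 − 60.4| = 13.3°C, > 3.1°C.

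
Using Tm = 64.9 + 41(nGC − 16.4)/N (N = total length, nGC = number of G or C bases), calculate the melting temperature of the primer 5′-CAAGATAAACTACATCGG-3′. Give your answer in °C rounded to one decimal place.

Base counts: A=8, T=3, G=3, C=4; G+C = 7, N = 18.
Tm = 64.9 + 41·(7 − 16.4)/18 = 64.9 + -385.40/18 = 43.5°C.

43.5°C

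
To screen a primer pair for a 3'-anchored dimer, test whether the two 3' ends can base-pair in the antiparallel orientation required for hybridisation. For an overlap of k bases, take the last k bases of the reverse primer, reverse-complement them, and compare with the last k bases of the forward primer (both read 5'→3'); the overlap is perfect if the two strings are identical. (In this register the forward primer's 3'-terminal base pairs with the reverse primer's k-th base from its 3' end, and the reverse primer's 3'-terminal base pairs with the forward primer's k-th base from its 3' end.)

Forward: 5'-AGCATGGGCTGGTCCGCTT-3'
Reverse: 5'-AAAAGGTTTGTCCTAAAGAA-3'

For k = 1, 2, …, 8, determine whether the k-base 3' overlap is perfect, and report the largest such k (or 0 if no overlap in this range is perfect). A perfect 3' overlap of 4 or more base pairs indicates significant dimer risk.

Last 8 bases (5'→3') — forward …GTCCGCTT, reverse …CTAAAGAA.
Reverse complement of the reverse primer's last 8 bases: TTCTTTAG; its first k bases are the reverse complement of the reverse primer's last k bases, so a perfect k-base overlap needs the forward primer's last k bases to equal them.
Comparing (forward last k vs required): k=1: T vs T ✓; k=2: TT vs TT ✓; k=3: CTT vs TTC ✗; k=4: GCTT vs TTCT ✗; k=5: CGCTT vs TTCTT ✗; k=6: CCGCTT vs TTCTTT ✗; k=7: TCCGCTT vs TTCTTTA ✗; k=8: GTCCGCTT vs TTCTTTAG ✗.
Perfect overlaps at k = 1, 2; the largest is 2.

Longest perfect overlap: 2 complementary base pairs; below the dimer-risk threshold (threshold 4).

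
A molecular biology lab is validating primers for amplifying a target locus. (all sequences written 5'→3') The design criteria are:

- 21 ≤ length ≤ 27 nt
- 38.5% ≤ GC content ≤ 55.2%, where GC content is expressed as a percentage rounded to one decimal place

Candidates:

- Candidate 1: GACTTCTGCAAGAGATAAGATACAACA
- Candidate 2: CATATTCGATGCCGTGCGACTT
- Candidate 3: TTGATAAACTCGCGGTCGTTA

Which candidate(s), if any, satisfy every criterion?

Candidate 2 and Candidate 3.

Candidate 1 (27 nt, A=12 T=5 G=5 C=5): length 27 ✓; GC 10/27 = 37.0%, outside 38.5–55.2% ✗ — fails.
Candidate 2 (22 nt, A=4 T=7 G=5 C=6): length 22 ✓; GC 11/22 = 50.0% ✓ — passes.
Candidate 3 (21 nt, A=5 T=7 G=5 C=4): length 21 ✓; GC 9/21 = 42.9% ✓ — passes.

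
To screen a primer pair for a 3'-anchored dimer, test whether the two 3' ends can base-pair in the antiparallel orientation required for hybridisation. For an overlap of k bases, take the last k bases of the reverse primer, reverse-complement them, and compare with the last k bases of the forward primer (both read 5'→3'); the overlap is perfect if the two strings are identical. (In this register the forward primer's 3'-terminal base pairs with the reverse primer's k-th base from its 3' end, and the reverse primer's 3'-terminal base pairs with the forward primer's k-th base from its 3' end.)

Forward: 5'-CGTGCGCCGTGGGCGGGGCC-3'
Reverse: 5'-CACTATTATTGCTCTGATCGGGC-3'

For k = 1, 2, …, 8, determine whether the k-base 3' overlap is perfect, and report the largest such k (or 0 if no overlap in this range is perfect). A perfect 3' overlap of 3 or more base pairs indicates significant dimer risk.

Longest perfect overlap: 3 complementary base pairs; significant dimer risk (threshold 3).

Last 8 bases (5'→3') — forward …GCGGGGCC, reverse …GATCGGGC.
Reverse complement of the reverse primer's last 8 bases: GCCCGATC; its first k bases are the reverse complement of the reverse primer's last k bases, so a perfect k-base overlap needs the forward primer's last k bases to equal them.
Comparing (forward last k vs required): k=1: C vs G ✗; k=2: CC vs GC ✗; k=3: GCC vs GCC ✓; k=4: GGCC vs GCCC ✗; k=5: GGGCC vs GCCCG ✗; k=6: GGGGCC vs GCCCGA ✗; k=7: CGGGGCC vs GCCCGAT ✗; k=8: GCGGGGCC vs GCCCGATC ✗.
Only k = 3 is perfect, so the longest perfect 3' overlap is 3.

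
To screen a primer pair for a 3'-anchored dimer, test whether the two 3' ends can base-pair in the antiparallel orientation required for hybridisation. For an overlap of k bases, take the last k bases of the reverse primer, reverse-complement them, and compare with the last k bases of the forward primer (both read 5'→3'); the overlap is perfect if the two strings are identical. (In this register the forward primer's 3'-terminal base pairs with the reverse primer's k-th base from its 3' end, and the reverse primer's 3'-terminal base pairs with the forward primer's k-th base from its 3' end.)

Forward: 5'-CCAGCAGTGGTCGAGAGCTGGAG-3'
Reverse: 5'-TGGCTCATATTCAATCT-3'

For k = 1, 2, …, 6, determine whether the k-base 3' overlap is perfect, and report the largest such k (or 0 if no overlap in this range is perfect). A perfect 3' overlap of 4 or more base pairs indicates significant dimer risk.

Longest perfect overlap: 2 complementary base pairs; below the dimer-risk threshold (threshold 4).

Last 6 bases (5'→3') — forward …CTGGAG, reverse …CAATCT.
Reverse complement of the reverse primer's last 6 bases: AGATTG; its first k bases are the reverse complement of the reverse primer's last k bases, so a perfect k-base overlap needs the forward primer's last k bases to equal them.
Comparing (forward last k vs required): k=1: G vs A ✗; k=2: AG vs AG ✓; k=3: GAG vs AGA ✗; k=4: GGAG vs AGAT ✗; k=5: TGGAG vs AGATT ✗; k=6: CTGGAG vs AGATTG ✗.
Only k = 2 is perfect, so the longest perfect 3' overlap is 2.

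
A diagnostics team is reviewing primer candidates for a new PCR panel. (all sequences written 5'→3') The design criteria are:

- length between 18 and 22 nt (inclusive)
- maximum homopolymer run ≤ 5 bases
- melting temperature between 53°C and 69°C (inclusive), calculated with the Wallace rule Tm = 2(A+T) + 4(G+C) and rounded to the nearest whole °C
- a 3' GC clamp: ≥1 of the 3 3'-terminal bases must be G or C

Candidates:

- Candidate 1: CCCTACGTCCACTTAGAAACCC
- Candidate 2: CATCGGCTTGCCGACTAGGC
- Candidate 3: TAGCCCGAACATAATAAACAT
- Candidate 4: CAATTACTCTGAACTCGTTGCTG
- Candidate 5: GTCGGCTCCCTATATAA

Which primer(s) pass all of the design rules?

Candidate 1, Candidate 2 and Candidate 3.

Candidate 1 (22 nt, A=6 T=4 G=2 C=10): length 22 ✓; longest run = 3 ✓; Tm = 2·10 + 4·12 = 68°C ✓; 3' end CCC has 3 G/C ✓ — passes.
Candidate 2 (20 nt, A=3 T=4 G=6 C=7): length 20 ✓; longest run = 2 ✓; Tm = 2·7 + 4·13 = 66°C ✓; 3' end GGC has 3 G/C ✓ — passes.
Candidate 3 (21 nt, A=10 T=4 G=2 C=5): length 21 ✓; longest run = 3 ✓; Tm = 2·14 + 4·7 = 56°C ✓; 3' end CAT has 1 G/C ✓ — passes.
Candidate 4 (23 nt, A=5 T=8 G=4 C=6): length 23, outside 18–22 ✗; longest run = 2 ✓; Tm = 2·13 + 4·10 = 66°C ✓; 3' end CTG has 2 G/C ✓ — fails.
Candidate 5 (17 nt, A=4 T=5 G=3 C=5): length 17, outside 18–22 ✗; longest run = 3 ✓; Tm = 2·9 + 4·8 = 50°C, outside 53–69°C ✗; 3' end TAA has 0 G/C, need ≥1 ✗ — fails.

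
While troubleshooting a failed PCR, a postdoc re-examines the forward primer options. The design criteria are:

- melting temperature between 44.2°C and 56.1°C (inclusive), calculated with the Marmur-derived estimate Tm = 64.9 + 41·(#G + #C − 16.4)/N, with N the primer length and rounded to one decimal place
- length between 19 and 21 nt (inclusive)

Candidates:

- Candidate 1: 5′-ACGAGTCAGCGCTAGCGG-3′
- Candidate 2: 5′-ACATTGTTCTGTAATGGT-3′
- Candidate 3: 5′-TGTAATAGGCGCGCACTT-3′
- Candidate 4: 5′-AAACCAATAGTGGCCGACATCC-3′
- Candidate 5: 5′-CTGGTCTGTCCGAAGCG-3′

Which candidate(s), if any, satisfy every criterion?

None of the candidates satisfy all criteria.

Candidate 1 (18 nt, A=4 T=2 G=7 C=5): Tm = 64.9 + 41·(12 − 16.4)/18 = 54.9°C ✓; length 18, outside 19–21 ✗ — fails.
Candidate 2 (18 nt, A=4 T=8 G=4 C=2): Tm = 64.9 + 41·(6 − 16.4)/18 = 41.2°C, outside 44.2–56.1°C ✗; length 18, outside 19–21 ✗ — fails.
Candidate 3 (18 nt, A=4 T=5 G=5 C=4): Tm = 64.9 + 41·(9 − 16.4)/18 = 48.0°C ✓; length 18, outside 19–21 ✗ — fails.
Candidate 4 (22 nt, A=8 T=3 G=4 C=7): Tm = 64.9 + 41·(11 − 16.4)/22 = 54.8°C ✓; length 22, outside 19–21 ✗ — fails.
Candidate 5 (17 nt, A=2 T=4 G=6 C=5): Tm = 64.9 + 41·(11 − 16.4)/17 = 51.9°C ✓; length 17, outside 19–21 ✗ — fails.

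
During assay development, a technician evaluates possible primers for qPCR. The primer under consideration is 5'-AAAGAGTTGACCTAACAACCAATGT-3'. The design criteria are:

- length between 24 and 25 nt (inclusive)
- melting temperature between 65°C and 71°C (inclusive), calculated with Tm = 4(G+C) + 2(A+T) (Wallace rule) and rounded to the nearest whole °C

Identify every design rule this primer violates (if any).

Base counts: A=11, T=5, G=4, C=5 (length 25).
length: length 25 ✓
Tm: Tm = 2·16 + 4·9 = 68°C ✓

Meets all criteria.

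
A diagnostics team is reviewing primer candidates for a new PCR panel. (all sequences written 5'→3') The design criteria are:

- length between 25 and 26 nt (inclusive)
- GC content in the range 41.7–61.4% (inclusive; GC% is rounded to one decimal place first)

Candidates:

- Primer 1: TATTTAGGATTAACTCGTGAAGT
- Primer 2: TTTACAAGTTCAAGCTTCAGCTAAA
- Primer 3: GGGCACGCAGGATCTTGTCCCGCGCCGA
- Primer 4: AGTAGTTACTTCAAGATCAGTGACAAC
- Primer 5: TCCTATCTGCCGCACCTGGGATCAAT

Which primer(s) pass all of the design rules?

Primer 5 only.

Primer 1 (23 nt, A=7 T=9 G=5 C=2): length 23, outside 25–26 ✗; GC 7/23 = 30.4%, outside 41.7–61.4% ✗ — fails.
Primer 2 (25 nt, A=9 T=8 G=3 C=5): length 25 ✓; GC 8/25 = 32.0%, outside 41.7–61.4% ✗ — fails.
Primer 3 (28 nt, A=4 T=4 G=10 C=10): length 28, outside 25–26 ✗; GC 20/28 = 71.4%, outside 41.7–61.4% ✗ — fails.
Primer 4 (27 nt, A=10 T=7 G=5 C=5): length 27, outside 25–26 ✗; GC 10/27 = 37.0%, outside 41.7–61.4% ✗ — fails.
Primer 5 (26 nt, A=5 T=7 G=5 C=9): length 26 ✓; GC 14/26 = 53.8% ✓ — passes.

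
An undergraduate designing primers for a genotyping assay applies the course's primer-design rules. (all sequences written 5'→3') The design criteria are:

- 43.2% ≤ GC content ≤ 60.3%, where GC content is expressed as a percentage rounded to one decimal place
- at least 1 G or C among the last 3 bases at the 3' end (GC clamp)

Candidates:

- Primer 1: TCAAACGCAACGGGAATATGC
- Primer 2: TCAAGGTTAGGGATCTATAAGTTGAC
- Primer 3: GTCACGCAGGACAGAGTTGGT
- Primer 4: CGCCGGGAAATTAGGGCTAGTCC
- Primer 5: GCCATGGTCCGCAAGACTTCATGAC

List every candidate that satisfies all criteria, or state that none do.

Primer 1 (21 nt, A=8 T=3 G=5 C=5): GC 10/21 = 47.6% ✓; 3' end TGC has 2 G/C ✓ — passes.
Primer 2 (26 nt, A=8 T=8 G=7 C=3): GC 10/26 = 38.5%, outside 43.2–60.3% ✗; 3' end GAC has 2 G/C ✓ — fails.
Primer 3 (21 nt, A=5 T=4 G=8 C=4): GC 12/21 = 57.1% ✓; 3' end GGT has 2 G/C ✓ — passes.
Primer 4 (23 nt, A=5 T=4 G=8 C=6): GC 14/23 = 60.9%, outside 43.2–60.3% ✗; 3' end TCC has 2 G/C ✓ — fails.
Primer 5 (25 nt, A=6 T=5 G=6 C=8): GC 14/25 = 56.0% ✓; 3' end GAC has 2 G/C ✓ — passes.

Primer 1, Primer 3 and Primer 5.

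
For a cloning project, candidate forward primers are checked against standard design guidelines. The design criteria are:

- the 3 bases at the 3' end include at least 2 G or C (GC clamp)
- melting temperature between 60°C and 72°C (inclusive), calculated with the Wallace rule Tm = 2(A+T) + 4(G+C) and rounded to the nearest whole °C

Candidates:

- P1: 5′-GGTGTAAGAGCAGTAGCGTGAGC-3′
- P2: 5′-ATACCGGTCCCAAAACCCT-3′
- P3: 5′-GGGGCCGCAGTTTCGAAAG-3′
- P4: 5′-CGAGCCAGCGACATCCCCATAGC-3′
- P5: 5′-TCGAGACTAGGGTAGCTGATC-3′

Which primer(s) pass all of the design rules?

P1 (23 nt, A=6 T=4 G=10 C=3): 3' end AGC has 2 G/C ✓; Tm = 2·10 + 4·13 = 72°C ✓ — passes.
P2 (19 nt, A=6 T=3 G=2 C=8): 3' end CCT has 2 G/C ✓; Tm = 2·9 + 4·10 = 58°C, outside 60–72°C ✗ — fails.
P3 (19 nt, A=4 T=3 G=8 C=4): 3' end AAG has 1 G/C, need ≥2 ✗; Tm = 2·7 + 4·12 = 62°C ✓ — fails.
P4 (23 nt, A=6 T=2 G=5 C=10): 3' end AGC has 2 G/C ✓; Tm = 2·8 + 4·15 = 76°C, outside 60–72°C ✗ — fails.
P5 (21 nt, A=5 T=5 G=7 C=4): 3' end ATC has 1 G/C, need ≥2 ✗; Tm = 2·10 + 4·11 = 64°C ✓ — fails.

P1 only.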